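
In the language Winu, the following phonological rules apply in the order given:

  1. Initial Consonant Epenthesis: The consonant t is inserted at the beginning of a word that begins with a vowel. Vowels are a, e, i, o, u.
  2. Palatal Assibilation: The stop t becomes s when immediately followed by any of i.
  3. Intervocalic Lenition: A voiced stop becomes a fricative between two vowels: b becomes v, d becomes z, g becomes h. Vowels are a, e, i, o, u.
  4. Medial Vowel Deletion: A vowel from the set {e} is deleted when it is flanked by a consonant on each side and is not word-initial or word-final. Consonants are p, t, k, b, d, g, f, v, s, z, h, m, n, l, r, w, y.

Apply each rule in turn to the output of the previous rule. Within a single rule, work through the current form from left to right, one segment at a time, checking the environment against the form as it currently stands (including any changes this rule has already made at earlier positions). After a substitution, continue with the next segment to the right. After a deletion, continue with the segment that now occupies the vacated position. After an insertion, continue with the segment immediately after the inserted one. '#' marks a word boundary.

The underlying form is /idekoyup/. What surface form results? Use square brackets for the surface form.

1 Initial Consonant Epenthesis: [idekoyup] → [tidekoyup]
2 Palatal Assibilation: [tidekoyup] → [sidekoyup]
3 Intervocalic Lenition: [sidekoyup] → [sizekoyup]
4 Medial Vowel Deletion: [sizekoyup] → [sizkoyup]

[sizkoyup]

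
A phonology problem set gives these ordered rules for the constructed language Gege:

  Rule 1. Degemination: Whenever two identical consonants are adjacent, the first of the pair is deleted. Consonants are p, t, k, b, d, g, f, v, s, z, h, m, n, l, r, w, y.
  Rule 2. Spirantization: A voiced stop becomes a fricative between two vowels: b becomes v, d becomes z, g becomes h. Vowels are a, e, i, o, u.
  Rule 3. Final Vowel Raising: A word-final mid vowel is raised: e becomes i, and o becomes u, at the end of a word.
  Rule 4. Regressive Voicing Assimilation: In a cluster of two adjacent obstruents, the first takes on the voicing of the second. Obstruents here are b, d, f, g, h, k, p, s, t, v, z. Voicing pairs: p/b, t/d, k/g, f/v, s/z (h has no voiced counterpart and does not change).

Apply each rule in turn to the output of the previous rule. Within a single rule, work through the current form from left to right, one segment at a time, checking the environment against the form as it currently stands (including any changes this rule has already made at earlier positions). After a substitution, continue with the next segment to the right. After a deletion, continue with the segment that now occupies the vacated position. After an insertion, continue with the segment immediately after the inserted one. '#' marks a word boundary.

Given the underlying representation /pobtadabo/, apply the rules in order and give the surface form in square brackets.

[poptazavu]

Rule 1 Degemination: no change — [pobtadabo]
Rule 2 Spirantization: [pobtadabo] → [pobtazavo]
Rule 3 Final Vowel Raising: [pobtazavo] → [pobtazavu]
Rule 4 Regressive Voicing Assimilation: [pobtazavu] → [poptazavu]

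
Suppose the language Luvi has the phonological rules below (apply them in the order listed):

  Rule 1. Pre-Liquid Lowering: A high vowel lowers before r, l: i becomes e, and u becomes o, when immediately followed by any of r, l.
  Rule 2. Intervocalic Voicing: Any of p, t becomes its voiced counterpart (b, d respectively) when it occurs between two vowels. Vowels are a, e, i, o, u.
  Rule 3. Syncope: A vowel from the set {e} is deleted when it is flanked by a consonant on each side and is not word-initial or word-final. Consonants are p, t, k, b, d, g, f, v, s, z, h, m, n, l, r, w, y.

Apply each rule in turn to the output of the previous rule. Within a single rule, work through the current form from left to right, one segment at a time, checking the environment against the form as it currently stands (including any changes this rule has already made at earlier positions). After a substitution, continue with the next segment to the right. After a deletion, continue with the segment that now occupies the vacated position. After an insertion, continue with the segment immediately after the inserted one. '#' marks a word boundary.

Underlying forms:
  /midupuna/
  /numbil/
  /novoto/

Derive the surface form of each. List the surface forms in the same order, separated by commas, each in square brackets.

/midupuna/:
  Rule 1 Pre-Liquid Lowering: no change — [midupuna]
  Rule 2 Intervocalic Voicing: [midupuna] → [midubuna]
  Rule 3 Syncope: no change — [midubuna]
/numbil/:
  Rule 1 Pre-Liquid Lowering: [numbil] → [numbel]
  Rule 2 Intervocalic Voicing: no change — [numbel]
  Rule 3 Syncope: [numbel] → [numbl]
/novoto/:
  Rule 1 Pre-Liquid Lowering: no change — [novoto]
  Rule 2 Intervocalic Voicing: [novoto] → [novodo]
  Rule 3 Syncope: no change — [novodo]

[midubuna], [numbl], [novodo]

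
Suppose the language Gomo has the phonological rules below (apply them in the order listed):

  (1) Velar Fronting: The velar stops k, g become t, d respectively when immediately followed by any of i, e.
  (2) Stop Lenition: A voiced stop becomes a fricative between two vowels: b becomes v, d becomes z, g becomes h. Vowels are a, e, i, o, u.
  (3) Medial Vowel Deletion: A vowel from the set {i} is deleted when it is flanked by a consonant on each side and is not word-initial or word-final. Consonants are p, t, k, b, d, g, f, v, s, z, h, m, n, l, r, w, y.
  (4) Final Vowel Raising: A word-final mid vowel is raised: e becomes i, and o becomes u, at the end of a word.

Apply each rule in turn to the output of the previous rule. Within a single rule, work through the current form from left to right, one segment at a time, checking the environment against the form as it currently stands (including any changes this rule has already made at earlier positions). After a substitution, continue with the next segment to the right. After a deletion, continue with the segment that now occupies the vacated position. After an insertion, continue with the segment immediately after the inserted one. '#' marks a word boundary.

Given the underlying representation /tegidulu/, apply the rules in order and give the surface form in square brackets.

[tezzulu]

(1) Velar Fronting: [tegidulu] → [tedidulu]
(2) Stop Lenition: [tedidulu] → [tezizulu]
(3) Medial Vowel Deletion: [tezizulu] → [tezzulu]
(4) Final Vowel Raising: no change — [tezzulu]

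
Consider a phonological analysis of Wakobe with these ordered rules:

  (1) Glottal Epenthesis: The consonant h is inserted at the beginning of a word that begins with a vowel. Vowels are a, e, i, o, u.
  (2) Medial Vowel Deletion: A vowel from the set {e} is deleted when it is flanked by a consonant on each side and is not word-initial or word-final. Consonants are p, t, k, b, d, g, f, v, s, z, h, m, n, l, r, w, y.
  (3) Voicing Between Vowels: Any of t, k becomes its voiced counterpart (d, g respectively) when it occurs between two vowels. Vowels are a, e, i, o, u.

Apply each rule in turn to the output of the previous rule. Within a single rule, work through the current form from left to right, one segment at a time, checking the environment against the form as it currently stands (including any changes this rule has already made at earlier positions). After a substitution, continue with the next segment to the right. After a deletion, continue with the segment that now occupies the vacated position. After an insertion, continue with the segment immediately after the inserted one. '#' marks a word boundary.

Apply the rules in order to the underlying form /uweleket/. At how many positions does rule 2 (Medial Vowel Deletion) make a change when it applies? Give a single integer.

(1) Glottal Epenthesis: [uweleket] → [huweleket]
(2) Medial Vowel Deletion: [huweleket] → [huwlkt]
(3) Voicing Between Vowels: no change — [huwlkt]
Rule 2 changed 3 position(s).

3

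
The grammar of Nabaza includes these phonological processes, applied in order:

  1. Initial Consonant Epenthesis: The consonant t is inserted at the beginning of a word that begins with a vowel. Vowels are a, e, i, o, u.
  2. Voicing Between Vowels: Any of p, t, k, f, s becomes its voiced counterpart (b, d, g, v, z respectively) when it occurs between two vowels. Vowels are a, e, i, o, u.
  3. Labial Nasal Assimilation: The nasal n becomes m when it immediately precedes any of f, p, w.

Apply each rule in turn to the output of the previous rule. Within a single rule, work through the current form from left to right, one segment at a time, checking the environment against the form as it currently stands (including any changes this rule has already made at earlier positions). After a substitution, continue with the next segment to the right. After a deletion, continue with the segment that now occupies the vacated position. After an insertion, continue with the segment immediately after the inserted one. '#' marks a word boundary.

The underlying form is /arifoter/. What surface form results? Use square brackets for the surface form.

[tarivoder]

1 Initial Consonant Epenthesis: [arifoter] → [tarifoter]
2 Voicing Between Vowels: [tarifoter] → [tarivoder]
3 Labial Nasal Assimilation: no change — [tarivoder]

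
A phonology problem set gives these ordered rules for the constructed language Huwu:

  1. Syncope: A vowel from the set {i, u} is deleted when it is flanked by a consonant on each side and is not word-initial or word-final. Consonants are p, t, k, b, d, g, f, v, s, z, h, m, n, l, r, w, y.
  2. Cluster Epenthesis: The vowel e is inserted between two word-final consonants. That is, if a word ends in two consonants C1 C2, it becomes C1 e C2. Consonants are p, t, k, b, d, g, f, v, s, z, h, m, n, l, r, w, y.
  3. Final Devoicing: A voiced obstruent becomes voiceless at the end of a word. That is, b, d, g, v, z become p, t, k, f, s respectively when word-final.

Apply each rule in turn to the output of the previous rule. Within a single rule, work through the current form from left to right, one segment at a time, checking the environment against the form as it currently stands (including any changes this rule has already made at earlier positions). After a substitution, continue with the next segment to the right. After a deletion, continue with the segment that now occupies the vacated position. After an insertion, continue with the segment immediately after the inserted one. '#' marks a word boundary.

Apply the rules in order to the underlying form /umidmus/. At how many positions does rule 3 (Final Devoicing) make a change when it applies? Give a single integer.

0

1 Syncope: [umidmus] → [umdms]
2 Cluster Epenthesis: [umdms] → [umdmes]
3 Final Devoicing: no change — [umdmes]
Rule 3 changed 0 position(s).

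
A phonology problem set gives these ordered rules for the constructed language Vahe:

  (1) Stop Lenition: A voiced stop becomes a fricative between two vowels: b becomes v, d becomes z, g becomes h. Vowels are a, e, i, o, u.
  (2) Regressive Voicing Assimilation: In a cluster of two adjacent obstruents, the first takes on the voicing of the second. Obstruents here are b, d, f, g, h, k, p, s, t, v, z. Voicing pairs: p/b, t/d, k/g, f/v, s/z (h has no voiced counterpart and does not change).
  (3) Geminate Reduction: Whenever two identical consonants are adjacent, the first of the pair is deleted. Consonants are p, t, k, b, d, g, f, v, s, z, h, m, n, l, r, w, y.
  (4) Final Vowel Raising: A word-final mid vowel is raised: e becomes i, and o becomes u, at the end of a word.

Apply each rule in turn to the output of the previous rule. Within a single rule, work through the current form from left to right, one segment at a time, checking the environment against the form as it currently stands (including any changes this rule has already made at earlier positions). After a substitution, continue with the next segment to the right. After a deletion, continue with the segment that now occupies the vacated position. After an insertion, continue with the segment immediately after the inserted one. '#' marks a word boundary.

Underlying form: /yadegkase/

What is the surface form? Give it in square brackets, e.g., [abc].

[yazekasi]

(1) Stop Lenition: [yadegkase] → [yazegkase]
(2) Regressive Voicing Assimilation: [yazegkase] → [yazekkase]
(3) Geminate Reduction: [yazekkase] → [yazekase]
(4) Final Vowel Raising: [yazekase] → [yazekasi]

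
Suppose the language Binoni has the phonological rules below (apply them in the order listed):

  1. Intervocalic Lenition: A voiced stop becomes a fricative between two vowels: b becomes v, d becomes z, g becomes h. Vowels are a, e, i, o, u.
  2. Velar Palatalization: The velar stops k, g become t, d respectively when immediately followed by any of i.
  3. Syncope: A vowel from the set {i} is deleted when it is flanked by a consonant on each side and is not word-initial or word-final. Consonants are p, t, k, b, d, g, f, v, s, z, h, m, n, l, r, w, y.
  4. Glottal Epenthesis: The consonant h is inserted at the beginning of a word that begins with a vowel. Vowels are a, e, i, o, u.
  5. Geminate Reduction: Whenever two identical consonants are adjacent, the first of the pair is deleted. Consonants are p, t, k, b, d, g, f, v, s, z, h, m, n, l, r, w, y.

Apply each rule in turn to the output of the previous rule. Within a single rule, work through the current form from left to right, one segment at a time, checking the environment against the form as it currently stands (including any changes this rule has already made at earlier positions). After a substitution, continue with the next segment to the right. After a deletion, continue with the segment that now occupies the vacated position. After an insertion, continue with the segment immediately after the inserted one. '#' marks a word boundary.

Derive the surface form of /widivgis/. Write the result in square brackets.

1 Intervocalic Lenition: [widivgis] → [wizivgis]
2 Velar Palatalization: [wizivgis] → [wizivdis]
3 Syncope: [wizivdis] → [wzvds]
4 Glottal Epenthesis: no change — [wzvds]
5 Geminate Reduction: no change — [wzvds]

[wzvds]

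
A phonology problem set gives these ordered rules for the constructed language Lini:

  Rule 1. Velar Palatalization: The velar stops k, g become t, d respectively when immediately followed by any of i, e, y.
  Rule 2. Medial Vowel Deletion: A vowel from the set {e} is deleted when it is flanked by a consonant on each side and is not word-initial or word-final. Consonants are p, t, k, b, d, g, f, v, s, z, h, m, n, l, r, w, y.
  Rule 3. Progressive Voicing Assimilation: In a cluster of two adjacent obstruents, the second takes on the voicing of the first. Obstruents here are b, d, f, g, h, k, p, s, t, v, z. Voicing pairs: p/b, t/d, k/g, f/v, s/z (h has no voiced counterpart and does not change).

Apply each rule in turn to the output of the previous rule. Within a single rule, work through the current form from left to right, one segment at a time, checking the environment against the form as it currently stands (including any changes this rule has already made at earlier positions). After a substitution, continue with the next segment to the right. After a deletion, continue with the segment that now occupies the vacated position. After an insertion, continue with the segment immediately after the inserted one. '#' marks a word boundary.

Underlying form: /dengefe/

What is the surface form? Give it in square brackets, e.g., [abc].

Rule 1 Velar Palatalization: [dengefe] → [dendefe]
Rule 2 Medial Vowel Deletion: [dendefe] → [dndfe]
Rule 3 Progressive Voicing Assimilation: [dndfe] → [dndve]

[dndve]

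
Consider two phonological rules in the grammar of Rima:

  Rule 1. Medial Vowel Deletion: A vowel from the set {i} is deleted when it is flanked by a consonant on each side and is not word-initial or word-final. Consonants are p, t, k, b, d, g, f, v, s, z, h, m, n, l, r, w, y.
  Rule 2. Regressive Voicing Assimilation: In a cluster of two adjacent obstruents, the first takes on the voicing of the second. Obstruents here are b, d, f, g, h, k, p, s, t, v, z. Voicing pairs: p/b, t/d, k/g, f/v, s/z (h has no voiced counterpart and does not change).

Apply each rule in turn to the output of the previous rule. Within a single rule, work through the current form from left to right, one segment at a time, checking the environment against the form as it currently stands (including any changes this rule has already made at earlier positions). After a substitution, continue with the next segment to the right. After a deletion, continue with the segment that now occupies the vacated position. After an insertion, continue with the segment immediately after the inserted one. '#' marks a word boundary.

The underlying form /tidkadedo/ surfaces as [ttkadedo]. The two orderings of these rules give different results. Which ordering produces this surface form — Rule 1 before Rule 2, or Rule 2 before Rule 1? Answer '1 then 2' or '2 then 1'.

2 then 1

Order 1 then 2:
  1 Medial Vowel Deletion: [tidkadedo] → [tdkadedo]
  2 Regressive Voicing Assimilation: [tdkadedo] → [dtkadedo]
  result: [dtkadedo]
Order 2 then 1:
  2 Regressive Voicing Assimilation: [tidkadedo] → [titkadedo]
  1 Medial Vowel Deletion: [titkadedo] → [ttkadedo]
  result: [ttkadedo]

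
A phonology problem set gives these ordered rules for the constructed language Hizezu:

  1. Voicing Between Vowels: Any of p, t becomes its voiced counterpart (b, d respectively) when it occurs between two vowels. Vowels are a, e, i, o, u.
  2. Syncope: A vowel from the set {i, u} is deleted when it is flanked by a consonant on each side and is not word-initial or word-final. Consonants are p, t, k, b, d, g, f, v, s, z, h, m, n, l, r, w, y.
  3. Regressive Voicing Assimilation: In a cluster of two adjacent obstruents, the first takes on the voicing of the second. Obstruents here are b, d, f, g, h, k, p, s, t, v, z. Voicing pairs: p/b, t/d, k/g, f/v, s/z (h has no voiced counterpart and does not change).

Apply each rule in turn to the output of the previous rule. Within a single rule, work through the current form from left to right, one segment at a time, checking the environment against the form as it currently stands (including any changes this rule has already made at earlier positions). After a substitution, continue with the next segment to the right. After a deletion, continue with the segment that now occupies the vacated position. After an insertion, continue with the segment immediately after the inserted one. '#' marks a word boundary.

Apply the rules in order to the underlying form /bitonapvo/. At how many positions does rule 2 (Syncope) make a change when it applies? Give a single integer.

1 Voicing Between Vowels: [bitonapvo] → [bidonapvo]
2 Syncope: [bidonapvo] → [bdonapvo]
3 Regressive Voicing Assimilation: [bdonapvo] → [bdonabvo]
Rule 2 changed 1 position(s).

1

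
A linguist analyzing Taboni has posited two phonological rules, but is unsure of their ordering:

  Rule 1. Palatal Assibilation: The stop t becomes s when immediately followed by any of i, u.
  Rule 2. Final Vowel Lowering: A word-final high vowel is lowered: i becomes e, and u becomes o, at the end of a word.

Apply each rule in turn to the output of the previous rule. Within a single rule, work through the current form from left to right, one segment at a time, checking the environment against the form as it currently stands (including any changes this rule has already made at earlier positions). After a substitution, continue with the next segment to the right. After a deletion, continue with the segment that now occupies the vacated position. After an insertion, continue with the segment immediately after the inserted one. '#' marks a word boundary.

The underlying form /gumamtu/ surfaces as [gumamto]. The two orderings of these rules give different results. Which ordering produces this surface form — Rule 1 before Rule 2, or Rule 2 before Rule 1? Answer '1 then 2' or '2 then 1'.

Order 1 then 2:
  1 Palatal Assibilation: [gumamtu] → [gumamsu]
  2 Final Vowel Lowering: [gumamsu] → [gumamso]
  result: [gumamso]
Order 2 then 1:
  2 Final Vowel Lowering: [gumamtu] → [gumamto]
  1 Palatal Assibilation: no change — [gumamto]
  result: [gumamto]

2 then 1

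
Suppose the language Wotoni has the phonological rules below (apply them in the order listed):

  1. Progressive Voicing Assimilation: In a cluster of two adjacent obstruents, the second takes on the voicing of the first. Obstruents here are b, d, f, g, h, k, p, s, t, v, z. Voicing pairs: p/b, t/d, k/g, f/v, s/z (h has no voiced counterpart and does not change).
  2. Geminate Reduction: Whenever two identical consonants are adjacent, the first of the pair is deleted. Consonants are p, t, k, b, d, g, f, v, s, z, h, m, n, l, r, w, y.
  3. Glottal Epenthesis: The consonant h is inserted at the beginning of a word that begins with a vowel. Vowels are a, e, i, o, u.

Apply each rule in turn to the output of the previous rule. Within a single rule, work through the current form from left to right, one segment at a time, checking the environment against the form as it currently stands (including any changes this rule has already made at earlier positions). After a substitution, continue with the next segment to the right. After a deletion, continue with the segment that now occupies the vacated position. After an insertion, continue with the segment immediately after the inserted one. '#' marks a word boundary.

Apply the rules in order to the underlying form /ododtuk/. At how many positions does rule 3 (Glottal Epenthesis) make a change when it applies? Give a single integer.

1 Progressive Voicing Assimilation: [ododtuk] → [ododduk]
2 Geminate Reduction: [ododduk] → [ododuk]
3 Glottal Epenthesis: [ododuk] → [hododuk]
Rule 3 changed 1 position(s).

1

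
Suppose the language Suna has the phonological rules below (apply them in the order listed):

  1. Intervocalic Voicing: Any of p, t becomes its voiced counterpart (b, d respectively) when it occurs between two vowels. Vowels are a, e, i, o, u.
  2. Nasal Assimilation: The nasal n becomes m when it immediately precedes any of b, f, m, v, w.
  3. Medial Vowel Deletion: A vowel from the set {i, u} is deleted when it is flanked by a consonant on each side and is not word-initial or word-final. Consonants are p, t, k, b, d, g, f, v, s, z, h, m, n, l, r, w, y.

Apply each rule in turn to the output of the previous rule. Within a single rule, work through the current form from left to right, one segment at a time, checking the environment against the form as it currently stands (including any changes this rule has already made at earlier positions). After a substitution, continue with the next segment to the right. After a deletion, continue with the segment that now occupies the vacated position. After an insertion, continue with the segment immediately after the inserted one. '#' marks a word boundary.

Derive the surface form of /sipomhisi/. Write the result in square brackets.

[sbomhsi]

1 Intervocalic Voicing: [sipomhisi] → [sibomhisi]
2 Nasal Assimilation: no change — [sibomhisi]
3 Medial Vowel Deletion: [sibomhisi] → [sbomhsi]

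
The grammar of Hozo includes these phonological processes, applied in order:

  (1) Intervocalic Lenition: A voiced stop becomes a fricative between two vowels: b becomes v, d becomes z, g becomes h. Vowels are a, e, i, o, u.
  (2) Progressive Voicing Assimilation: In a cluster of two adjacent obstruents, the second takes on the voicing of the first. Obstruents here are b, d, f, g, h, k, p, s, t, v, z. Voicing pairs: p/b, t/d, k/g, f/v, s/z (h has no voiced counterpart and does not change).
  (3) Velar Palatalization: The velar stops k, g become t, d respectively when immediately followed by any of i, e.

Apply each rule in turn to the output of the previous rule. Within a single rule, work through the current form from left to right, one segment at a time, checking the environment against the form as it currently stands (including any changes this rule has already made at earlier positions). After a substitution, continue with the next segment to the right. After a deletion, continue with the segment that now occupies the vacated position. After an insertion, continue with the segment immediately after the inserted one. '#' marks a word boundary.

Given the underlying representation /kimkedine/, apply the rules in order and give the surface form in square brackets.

[timtezine]

(1) Intervocalic Lenition: [kimkedine] → [kimkezine]
(2) Progressive Voicing Assimilation: no change — [kimkezine]
(3) Velar Palatalization: [kimkezine] → [timtezine]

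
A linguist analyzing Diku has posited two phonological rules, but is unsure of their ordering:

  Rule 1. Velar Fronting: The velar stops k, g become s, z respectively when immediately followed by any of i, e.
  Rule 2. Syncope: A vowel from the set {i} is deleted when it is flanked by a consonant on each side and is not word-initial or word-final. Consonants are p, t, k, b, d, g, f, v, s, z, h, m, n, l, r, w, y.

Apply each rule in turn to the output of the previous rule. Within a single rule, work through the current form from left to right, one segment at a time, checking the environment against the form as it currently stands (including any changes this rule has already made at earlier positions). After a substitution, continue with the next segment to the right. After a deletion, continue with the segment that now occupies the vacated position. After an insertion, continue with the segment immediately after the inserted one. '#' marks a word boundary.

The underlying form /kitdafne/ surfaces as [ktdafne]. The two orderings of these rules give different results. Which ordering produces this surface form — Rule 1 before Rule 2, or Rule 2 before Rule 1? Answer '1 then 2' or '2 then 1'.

Order 1 then 2:
  1 Velar Fronting: [kitdafne] → [sitdafne]
  2 Syncope: [sitdafne] → [stdafne]
  result: [stdafne]
Order 2 then 1:
  2 Syncope: [kitdafne] → [ktdafne]
  1 Velar Fronting: no change — [ktdafne]
  result: [ktdafne]

2 then 1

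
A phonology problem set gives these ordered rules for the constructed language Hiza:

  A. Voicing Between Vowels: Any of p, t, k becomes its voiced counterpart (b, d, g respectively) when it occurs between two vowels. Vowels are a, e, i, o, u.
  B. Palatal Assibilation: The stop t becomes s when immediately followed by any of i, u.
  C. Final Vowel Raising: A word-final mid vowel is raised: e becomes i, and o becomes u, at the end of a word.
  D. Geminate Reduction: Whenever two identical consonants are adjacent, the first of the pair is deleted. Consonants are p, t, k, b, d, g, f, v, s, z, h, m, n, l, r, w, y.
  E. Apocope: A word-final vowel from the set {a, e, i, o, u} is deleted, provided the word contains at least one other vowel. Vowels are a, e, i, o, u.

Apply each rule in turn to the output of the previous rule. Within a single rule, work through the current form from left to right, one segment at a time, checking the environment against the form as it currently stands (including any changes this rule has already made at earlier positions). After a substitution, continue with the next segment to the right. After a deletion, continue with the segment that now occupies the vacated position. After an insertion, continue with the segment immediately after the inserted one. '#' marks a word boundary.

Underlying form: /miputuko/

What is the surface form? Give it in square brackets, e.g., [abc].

A Voicing Between Vowels: [miputuko] → [mibudugo]
B Palatal Assibilation: no change — [mibudugo]
C Final Vowel Raising: [mibudugo] → [mibudugu]
D Geminate Reduction: no change — [mibudugu]
E Apocope: [mibudugu] → [mibudug]

[mibudug]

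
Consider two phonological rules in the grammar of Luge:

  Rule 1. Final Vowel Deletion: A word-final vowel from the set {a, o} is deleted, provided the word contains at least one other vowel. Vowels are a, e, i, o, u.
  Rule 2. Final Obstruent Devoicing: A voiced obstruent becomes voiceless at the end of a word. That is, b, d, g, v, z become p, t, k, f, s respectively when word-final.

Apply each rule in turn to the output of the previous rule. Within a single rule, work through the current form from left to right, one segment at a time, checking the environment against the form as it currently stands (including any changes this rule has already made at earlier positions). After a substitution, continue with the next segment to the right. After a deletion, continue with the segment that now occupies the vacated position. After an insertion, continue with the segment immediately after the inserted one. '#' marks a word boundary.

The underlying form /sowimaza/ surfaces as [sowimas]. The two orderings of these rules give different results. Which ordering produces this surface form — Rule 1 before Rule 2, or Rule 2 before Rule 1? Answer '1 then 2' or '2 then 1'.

Order 1 then 2:
  1 Final Vowel Deletion: [sowimaza] → [sowimaz]
  2 Final Obstruent Devoicing: [sowimaz] → [sowimas]
  result: [sowimas]
Order 2 then 1:
  2 Final Obstruent Devoicing: no change — [sowimaza]
  1 Final Vowel Deletion: [sowimaza] → [sowimaz]
  result: [sowimaz]

1 then 2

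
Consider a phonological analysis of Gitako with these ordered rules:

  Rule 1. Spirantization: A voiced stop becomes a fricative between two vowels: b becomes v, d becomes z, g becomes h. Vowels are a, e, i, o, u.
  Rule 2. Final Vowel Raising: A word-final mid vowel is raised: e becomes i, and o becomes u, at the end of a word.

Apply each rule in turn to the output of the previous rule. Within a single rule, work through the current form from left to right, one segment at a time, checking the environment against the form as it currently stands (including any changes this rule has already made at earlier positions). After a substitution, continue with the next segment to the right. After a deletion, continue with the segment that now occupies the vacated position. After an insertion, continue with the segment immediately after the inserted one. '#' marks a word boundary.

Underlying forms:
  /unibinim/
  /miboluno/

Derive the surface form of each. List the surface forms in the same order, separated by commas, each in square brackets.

/unibinim/:
  Rule 1 Spirantization: [unibinim] → [univinim]
  Rule 2 Final Vowel Raising: no change — [univinim]
/miboluno/:
  Rule 1 Spirantization: [miboluno] → [mivoluno]
  Rule 2 Final Vowel Raising: [mivoluno] → [mivolunu]

[univinim], [mivolunu]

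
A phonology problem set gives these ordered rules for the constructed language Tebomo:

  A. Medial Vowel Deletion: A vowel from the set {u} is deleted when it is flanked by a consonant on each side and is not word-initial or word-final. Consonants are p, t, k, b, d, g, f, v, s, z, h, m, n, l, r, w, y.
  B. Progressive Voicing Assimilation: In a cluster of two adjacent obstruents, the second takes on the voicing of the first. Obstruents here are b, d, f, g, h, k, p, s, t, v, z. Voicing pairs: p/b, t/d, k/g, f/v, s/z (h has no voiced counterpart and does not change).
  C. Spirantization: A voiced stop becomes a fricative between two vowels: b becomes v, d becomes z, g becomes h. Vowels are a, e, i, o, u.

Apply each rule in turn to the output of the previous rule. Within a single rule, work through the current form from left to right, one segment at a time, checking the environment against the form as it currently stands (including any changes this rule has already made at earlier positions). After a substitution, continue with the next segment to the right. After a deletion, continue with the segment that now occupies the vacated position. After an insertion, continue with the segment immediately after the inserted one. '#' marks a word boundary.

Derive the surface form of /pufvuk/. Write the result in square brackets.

[pffk]

A Medial Vowel Deletion: [pufvuk] → [pfvk]
B Progressive Voicing Assimilation: [pfvk] → [pffk]
C Spirantization: no change — [pffk]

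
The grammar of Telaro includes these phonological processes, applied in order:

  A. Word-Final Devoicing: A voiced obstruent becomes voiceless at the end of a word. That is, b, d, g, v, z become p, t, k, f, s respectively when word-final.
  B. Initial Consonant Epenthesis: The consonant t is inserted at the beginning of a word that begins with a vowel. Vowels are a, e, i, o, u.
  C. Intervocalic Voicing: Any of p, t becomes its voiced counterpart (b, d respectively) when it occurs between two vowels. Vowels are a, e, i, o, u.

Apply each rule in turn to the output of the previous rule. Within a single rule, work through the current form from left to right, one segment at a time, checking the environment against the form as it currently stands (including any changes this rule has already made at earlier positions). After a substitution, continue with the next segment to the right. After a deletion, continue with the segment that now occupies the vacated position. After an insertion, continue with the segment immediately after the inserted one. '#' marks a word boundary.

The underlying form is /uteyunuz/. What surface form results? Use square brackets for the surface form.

[tudeyunus]

A Word-Final Devoicing: [uteyunuz] → [uteyunus]
B Initial Consonant Epenthesis: [uteyunus] → [tuteyunus]
C Intervocalic Voicing: [tuteyunus] → [tudeyunus]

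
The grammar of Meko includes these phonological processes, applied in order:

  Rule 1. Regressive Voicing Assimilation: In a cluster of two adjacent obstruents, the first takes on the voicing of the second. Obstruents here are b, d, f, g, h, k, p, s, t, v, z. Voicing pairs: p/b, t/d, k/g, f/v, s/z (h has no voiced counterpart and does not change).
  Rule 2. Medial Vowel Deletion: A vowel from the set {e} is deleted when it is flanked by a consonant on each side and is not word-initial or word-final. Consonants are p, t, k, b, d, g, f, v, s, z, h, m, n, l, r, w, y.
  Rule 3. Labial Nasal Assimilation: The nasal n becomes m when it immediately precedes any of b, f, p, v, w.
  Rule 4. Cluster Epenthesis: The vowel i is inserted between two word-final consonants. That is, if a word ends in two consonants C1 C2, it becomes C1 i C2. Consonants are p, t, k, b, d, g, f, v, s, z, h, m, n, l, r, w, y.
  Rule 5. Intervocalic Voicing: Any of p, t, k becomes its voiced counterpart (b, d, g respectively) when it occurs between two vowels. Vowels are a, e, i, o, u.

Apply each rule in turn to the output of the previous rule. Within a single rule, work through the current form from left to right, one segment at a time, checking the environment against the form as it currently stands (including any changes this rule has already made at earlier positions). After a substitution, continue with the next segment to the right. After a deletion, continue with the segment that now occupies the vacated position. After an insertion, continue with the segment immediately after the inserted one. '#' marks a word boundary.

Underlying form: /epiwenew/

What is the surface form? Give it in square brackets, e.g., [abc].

[ebiwmiw]

Rule 1 Regressive Voicing Assimilation: no change — [epiwenew]
Rule 2 Medial Vowel Deletion: [epiwenew] → [epiwnw]
Rule 3 Labial Nasal Assimilation: [epiwnw] → [epiwmw]
Rule 4 Cluster Epenthesis: [epiwmw] → [epiwmiw]
Rule 5 Intervocalic Voicing: [epiwmiw] → [ebiwmiw]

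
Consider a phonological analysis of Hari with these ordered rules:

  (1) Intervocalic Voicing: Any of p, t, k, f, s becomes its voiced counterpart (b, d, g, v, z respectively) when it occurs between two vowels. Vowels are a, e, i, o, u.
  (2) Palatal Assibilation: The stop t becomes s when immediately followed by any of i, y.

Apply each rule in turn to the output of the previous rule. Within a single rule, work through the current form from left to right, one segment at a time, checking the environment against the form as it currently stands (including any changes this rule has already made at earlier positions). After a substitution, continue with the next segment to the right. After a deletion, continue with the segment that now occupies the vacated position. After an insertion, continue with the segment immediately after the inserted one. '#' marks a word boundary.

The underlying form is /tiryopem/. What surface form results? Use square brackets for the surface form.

(1) Intervocalic Voicing: [tiryopem] → [tiryobem]
(2) Palatal Assibilation: [tiryobem] → [siryobem]

[siryobem]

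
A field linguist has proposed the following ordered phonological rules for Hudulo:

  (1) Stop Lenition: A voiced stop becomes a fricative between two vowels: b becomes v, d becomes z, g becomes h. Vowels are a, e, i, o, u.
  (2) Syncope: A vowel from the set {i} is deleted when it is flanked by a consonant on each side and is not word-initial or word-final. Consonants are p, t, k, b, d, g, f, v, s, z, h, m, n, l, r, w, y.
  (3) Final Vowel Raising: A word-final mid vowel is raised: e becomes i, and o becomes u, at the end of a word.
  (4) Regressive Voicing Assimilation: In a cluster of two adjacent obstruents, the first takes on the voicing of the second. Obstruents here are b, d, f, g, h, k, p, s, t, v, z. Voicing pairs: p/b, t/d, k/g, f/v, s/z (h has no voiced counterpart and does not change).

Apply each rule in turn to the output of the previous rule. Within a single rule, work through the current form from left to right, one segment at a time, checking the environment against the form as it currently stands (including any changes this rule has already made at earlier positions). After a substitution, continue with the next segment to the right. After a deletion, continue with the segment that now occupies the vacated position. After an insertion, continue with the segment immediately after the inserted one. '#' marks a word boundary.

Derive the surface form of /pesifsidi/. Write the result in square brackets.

(1) Stop Lenition: [pesifsidi] → [pesifsizi]
(2) Syncope: [pesifsizi] → [pesfszi]
(3) Final Vowel Raising: no change — [pesfszi]
(4) Regressive Voicing Assimilation: [pesfszi] → [pesfzzi]

[pesfzzi]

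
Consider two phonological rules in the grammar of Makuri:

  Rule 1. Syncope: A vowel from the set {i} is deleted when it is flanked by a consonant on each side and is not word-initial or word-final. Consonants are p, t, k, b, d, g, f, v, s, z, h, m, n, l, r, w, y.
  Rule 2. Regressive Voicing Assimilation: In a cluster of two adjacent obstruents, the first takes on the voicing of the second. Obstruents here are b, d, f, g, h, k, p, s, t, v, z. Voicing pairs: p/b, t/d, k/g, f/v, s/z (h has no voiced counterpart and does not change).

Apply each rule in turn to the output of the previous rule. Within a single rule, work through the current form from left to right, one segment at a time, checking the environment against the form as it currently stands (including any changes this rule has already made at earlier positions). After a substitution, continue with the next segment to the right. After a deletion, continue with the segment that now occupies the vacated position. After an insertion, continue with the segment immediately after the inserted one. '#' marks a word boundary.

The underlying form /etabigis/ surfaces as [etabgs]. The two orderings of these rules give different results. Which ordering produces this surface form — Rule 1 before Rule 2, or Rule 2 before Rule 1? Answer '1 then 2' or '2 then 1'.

2 then 1

Order 1 then 2:
  1 Syncope: [etabigis] → [etabgs]
  2 Regressive Voicing Assimilation: [etabgs] → [etabks]
  result: [etabks]
Order 2 then 1:
  2 Regressive Voicing Assimilation: no change — [etabigis]
  1 Syncope: [etabigis] → [etabgs]
  result: [etabgs]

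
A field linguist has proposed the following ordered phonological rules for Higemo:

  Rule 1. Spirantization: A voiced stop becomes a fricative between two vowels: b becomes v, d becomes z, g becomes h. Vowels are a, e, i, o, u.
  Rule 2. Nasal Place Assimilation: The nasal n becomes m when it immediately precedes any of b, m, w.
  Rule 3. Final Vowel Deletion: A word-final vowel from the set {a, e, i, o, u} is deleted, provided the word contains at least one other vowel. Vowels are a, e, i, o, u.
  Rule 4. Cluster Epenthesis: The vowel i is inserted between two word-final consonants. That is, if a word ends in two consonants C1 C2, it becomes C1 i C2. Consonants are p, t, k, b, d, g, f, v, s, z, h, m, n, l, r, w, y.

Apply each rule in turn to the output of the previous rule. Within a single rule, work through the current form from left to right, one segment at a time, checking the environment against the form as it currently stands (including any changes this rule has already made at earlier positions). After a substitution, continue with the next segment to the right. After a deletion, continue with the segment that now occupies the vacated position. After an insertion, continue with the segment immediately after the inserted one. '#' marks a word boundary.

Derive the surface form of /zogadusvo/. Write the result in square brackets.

[zohazusiv]

Rule 1 Spirantization: [zogadusvo] → [zohazusvo]
Rule 2 Nasal Place Assimilation: no change — [zohazusvo]
Rule 3 Final Vowel Deletion: [zohazusvo] → [zohazusv]
Rule 4 Cluster Epenthesis: [zohazusv] → [zohazusiv]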